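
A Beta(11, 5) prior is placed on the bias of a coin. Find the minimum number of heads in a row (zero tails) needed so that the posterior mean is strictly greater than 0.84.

k = 16

After k heads and 0 tails the posterior is Beta(11+k, 5), with mean (11+k)/(11+5+k).
Set (11+k)/(16+k) > 0.84 and solve: k > (0.84·16 − 11)/(1 − 0.84) = 15.250.
The smallest integer exceeding 15.250 is 16.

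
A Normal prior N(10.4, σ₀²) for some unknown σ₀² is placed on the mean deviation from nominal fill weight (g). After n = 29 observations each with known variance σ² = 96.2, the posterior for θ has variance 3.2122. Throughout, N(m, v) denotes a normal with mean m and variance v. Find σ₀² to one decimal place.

σ₀² = 101.4

Posterior precision equals prior precision plus data precision: 1/σ_n² = 1/σ₀² + n/σ².
So 1/σ₀² = 1/3.2122 − 29/96.2 = 0.311313 − 0.301455 = 0.009858.
Hence σ₀² = 1/0.009858 ≈ 101.4.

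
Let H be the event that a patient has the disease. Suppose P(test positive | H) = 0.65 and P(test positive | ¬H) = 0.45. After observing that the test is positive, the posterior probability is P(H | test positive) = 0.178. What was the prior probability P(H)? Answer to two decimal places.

Bayes' rule in odds form gives O(H|E) = O(H)·[P(E|H)/P(E|¬H)], hence O(H) = O(H|E)/LR.
Posterior odds = 0.178/(1−0.178) = 0.2165. LR = 0.65/0.45 = 1.4444.
Prior odds = 0.2165/1.4444 = 0.1499, so P(H) = 0.1499/(1+0.1499) ≈ 0.13.

P(H) = 0.13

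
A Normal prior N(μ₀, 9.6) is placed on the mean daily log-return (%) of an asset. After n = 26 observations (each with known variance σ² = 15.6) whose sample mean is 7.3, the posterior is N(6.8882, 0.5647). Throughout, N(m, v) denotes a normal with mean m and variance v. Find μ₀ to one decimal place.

The posterior mean is a precision-weighted average: μ_n = (τ₀μ₀ + τ_data·x̄)/(τ₀+τ_data), with τ₀=1/σ₀² and τ_data=n/σ².
Here τ₀ = 1/9.6 = 0.104167 and τ_data = 26/15.6 = 1.666667, so τ_n = 1.770834.
Rearranging for μ₀: μ₀ = (μ_n·τ_n − τ_data·x̄)/τ₀ = (6.8882·1.770834 − 1.666667·7.3) / 0.104167 = 0.031190/0.104167 ≈ 0.3.

μ₀ = 0.3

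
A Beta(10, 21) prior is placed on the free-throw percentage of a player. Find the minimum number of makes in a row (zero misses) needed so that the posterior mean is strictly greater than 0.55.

After k makes and 0 misses the posterior is Beta(10+k, 21), with mean (10+k)/(10+21+k).
Set (10+k)/(31+k) > 0.55 and solve: k > (0.55·31 − 10)/(1 − 0.55) = 15.667.
The smallest integer exceeding 15.667 is 16.

k = 16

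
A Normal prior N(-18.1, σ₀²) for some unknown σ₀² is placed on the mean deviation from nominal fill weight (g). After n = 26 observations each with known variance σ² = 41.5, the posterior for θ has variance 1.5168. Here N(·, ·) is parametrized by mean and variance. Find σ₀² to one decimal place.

σ₀² = 30.5

Posterior precision equals prior precision plus data precision: 1/σ_n² = 1/σ₀² + n/σ².
So 1/σ₀² = 1/1.5168 − 26/41.5 = 0.659283 − 0.626506 = 0.032777.
Hence σ₀² = 1/0.032777 ≈ 30.5.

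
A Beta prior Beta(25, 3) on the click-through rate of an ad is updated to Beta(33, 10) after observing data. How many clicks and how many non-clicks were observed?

8 clicks and 7 non-clicks

A Beta(a, b) prior with s successes and f failures in binomial data gives a Beta(a+s, b+f) posterior.
So s = 33 − 25 = 8 and f = 10 − 3 = 7.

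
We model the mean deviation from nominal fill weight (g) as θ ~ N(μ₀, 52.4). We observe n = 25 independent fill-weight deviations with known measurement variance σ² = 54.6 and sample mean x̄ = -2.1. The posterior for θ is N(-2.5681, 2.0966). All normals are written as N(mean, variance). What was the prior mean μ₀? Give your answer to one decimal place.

The posterior mean is a precision-weighted average: μ_n = (τ₀μ₀ + τ_data·x̄)/(τ₀+τ_data), with τ₀=1/σ₀² and τ_data=n/σ².
Here τ₀ = 1/52.4 = 0.019084 and τ_data = 25/54.6 = 0.457875, so τ_n = 0.476959.
Rearranging for μ₀: μ₀ = (μ_n·τ_n − τ_data·x̄)/τ₀ = (-2.5681·0.476959 − 0.457875·-2.1) / 0.019084 = -0.263341/0.019084 ≈ -13.8.

μ₀ = -13.8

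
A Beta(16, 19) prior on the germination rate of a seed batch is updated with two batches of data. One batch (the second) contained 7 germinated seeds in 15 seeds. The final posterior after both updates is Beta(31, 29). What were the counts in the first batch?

8 germinated seeds and 2 non-germinating seeds

Sequential conjugate updates are equivalent to a single update on the pooled data, so total successes = posterior α − prior α and total failures = posterior β − prior β.
Total across both batches: 31−16=15 germinated seeds, 29−19=10 non-germinating seeds.
Subtract the second batch: 15−7=8 germinated seeds and 10−8=2 non-germinating seeds.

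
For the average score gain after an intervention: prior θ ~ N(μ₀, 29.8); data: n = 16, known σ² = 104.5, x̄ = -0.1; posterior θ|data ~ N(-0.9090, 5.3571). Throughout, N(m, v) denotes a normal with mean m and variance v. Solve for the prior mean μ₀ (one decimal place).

μ₀ = -4.6

The posterior mean is a precision-weighted average: μ_n = (τ₀μ₀ + τ_data·x̄)/(τ₀+τ_data), with τ₀=1/σ₀² and τ_data=n/σ².
Here τ₀ = 1/29.8 = 0.033557 and τ_data = 16/104.5 = 0.153110, so τ_n = 0.186667.
Rearranging for μ₀: μ₀ = (μ_n·τ_n − τ_data·x̄)/τ₀ = (-0.9090·0.186667 − 0.153110·-0.1) / 0.033557 = -0.154369/0.033557 ≈ -4.6.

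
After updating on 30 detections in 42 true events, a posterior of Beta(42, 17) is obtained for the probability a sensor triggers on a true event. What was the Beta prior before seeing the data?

Beta(12, 5)

Beta is conjugate to the binomial likelihood: posterior = Beta(α+s, β+f).
Subtract the data counts: 42−30=12, 17−12=5.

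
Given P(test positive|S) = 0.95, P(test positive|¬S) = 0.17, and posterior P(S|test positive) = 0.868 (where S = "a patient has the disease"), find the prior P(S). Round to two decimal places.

P(S) = 0.54

Bayes' rule in odds form gives O(S|E) = O(S)·[P(E|S)/P(E|¬S)], hence O(S) = O(S|E)/LR.
Posterior odds = 0.868/(1−0.868) = 6.5758. LR = 0.95/0.17 = 5.5882.
Prior odds = 6.5758/5.5882 = 1.1767, so P(S) = 1.1767/(1+1.1767) ≈ 0.54.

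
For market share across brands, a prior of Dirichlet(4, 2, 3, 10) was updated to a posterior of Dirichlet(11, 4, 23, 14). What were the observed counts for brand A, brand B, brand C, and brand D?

counts (7, 2, 20, 4)

For a Dirichlet(α) prior with multinomial counts c, the posterior is Dirichlet(α + c) componentwise.
Counts are posterior − prior componentwise: 11−4=7, 4−2=2, 23−3=20, 14−10=4.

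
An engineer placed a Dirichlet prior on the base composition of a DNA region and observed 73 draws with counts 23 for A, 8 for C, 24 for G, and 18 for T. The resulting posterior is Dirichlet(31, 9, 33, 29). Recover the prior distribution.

For a Dirichlet(α) prior with multinomial counts c, the posterior is Dirichlet(α + c) componentwise.
Subtract each count from the matching posterior parameter: 31−23=8, 9−8=1, 33−24=9, 29−18=11.

Dirichlet(8, 1, 9, 11)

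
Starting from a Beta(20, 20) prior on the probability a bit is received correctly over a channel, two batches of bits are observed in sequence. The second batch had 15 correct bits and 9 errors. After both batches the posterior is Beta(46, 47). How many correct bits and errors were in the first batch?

11 correct bits and 18 errors

Sequential conjugate updates are equivalent to a single update on the pooled data, so total successes = posterior α − prior α and total failures = posterior β − prior β.
Total across both batches: 46−20=26 correct bits, 47−20=27 errors.
Subtract the second batch: 26−15=11 correct bits and 27−9=18 errors.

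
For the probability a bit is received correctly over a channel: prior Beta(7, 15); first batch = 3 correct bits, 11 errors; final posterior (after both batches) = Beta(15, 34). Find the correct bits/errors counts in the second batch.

Because Beta–binomial updating is additive in the counts, the combined data contributed (α_post−α_prior, β_post−β_prior) successes and failures.
Total across both batches: 15−7=8 correct bits, 34−15=19 errors.
Subtract the first batch: 8−3=5 correct bits and 19−11=8 errors.

5 correct bits and 8 errors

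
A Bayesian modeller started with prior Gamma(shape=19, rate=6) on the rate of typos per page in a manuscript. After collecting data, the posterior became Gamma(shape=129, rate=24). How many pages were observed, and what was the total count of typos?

Gamma–Poisson conjugacy: posterior shape = α + Σxᵢ, posterior rate = β + n.
Matching: Σxᵢ = 129 − 19 = 110 and n = 24 − 6 = 18.

n = 18 pages with total 110 typos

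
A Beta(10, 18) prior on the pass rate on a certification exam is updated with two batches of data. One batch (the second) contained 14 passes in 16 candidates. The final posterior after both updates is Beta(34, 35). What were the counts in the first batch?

10 passes and 15 failures

Sequential conjugate updates are equivalent to a single update on the pooled data, so total successes = posterior α − prior α and total failures = posterior β − prior β.
Total across both batches: 34−10=24 passes, 35−18=17 failures.
Subtract the second batch: 24−14=10 passes and 17−2=15 failures.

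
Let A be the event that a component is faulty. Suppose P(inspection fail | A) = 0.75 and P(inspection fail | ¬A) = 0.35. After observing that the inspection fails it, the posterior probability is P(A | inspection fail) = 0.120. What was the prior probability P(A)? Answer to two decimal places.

P(A) = 0.06

In odds form, posterior odds = prior odds × likelihood ratio, so prior odds = posterior odds ÷ LR.
Posterior odds = 0.120/(1−0.120) = 0.1364. LR = 0.75/0.35 = 2.1429.
Prior odds = 0.1364/2.1429 = 0.0637, so P(A) = 0.0637/(1+0.0637) ≈ 0.06.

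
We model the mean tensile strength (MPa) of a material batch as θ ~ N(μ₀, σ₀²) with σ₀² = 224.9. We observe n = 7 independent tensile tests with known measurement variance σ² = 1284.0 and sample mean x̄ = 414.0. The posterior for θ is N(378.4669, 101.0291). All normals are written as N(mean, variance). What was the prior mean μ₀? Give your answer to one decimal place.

The posterior mean is a precision-weighted average: μ_n = (τ₀μ₀ + τ_data·x̄)/(τ₀+τ_data), with τ₀=1/σ₀² and τ_data=n/σ².
Here τ₀ = 1/224.9 = 0.004446 and τ_data = 7/1284.0 = 0.005452, so τ_n = 0.009898.
Rearranging for μ₀: μ₀ = (μ_n·τ_n − τ_data·x̄)/τ₀ = (378.4669·0.009898 − 0.005452·414.0) / 0.004446 = 1.488937/0.004446 ≈ 334.9.

μ₀ = 334.9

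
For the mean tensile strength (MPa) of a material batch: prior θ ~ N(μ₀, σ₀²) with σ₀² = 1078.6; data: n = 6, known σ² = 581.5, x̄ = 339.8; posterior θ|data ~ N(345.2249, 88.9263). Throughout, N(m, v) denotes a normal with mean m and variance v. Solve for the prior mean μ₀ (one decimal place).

μ₀ = 405.6

The posterior mean is a precision-weighted average: μ_n = (τ₀μ₀ + τ_data·x̄)/(τ₀+τ_data), with τ₀=1/σ₀² and τ_data=n/σ².
Here τ₀ = 1/1078.6 = 0.000927 and τ_data = 6/581.5 = 0.010318, so τ_n = 0.011245.
Rearranging for μ₀: μ₀ = (μ_n·τ_n − τ_data·x̄)/τ₀ = (345.2249·0.011245 − 0.010318·339.8) / 0.000927 = 0.375998/0.000927 ≈ 405.6.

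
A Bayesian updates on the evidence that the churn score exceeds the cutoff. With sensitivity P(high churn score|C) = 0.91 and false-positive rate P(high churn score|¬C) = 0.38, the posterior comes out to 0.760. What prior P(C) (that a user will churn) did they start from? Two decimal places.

Bayes' rule in odds form gives O(C|E) = O(C)·[P(E|C)/P(E|¬C)], hence O(C) = O(C|E)/LR.
Posterior odds = 0.760/(1−0.760) = 3.1667. LR = 0.91/0.38 = 2.3947.
Prior odds = 3.1667/2.3947 = 1.3224, so P(C) = 1.3224/(1+1.3224) ≈ 0.57.

P(C) = 0.57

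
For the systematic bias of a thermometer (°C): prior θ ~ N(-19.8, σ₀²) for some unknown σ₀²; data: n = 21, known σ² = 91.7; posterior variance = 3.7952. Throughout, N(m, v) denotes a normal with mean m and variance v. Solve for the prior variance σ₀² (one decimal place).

σ₀² = 29.0

Posterior precision equals prior precision plus data precision: 1/σ_n² = 1/σ₀² + n/σ².
So 1/σ₀² = 1/3.7952 − 21/91.7 = 0.263491 − 0.229008 = 0.034483.
Hence σ₀² = 1/0.034483 ≈ 29.0.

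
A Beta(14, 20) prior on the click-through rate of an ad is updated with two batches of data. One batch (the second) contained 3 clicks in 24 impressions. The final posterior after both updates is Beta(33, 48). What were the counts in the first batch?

16 clicks and 7 non-clicks

Because Beta–binomial updating is additive in the counts, the combined data contributed (α_post−α_prior, β_post−β_prior) successes and failures.
Total across both batches: 33−14=19 clicks, 48−20=28 non-clicks.
Subtract the second batch: 19−3=16 clicks and 28−21=7 non-clicks.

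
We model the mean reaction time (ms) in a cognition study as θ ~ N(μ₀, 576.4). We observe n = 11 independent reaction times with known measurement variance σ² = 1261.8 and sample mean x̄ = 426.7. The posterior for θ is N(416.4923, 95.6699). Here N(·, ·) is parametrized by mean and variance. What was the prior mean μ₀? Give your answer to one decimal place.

With known observation variance, the Normal–Normal posterior has precision τ_n = τ₀ + n/σ² and mean μ_n = (τ₀μ₀ + (n/σ²)x̄)/τ_n.
Here τ₀ = 1/576.4 = 0.001735 and τ_data = 11/1261.8 = 0.008718, so τ_n = 0.010453.
Rearranging for μ₀: μ₀ = (μ_n·τ_n − τ_data·x̄)/τ₀ = (416.4923·0.010453 − 0.008718·426.7) / 0.001735 = 0.633623/0.001735 ≈ 365.2.

μ₀ = 365.2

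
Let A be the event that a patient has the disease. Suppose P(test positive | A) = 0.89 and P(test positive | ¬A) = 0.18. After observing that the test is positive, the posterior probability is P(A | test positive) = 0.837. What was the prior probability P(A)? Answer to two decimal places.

P(A) = 0.51

In odds form, posterior odds = prior odds × likelihood ratio, so prior odds = posterior odds ÷ LR.
Posterior odds = 0.837/(1−0.837) = 5.1350. LR = 0.89/0.18 = 4.9444.
Prior odds = 5.1350/4.9444 = 1.0385, so P(A) = 1.0385/(1+1.0385) ≈ 0.51.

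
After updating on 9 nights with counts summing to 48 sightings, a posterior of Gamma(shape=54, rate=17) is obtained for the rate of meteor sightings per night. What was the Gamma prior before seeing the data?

Gamma(shape=6, rate=8)

A Gamma(α, β) prior (rate parametrization) on a Poisson rate with n observations summing to S gives posterior Gamma(α+S, β+n).
So α = 54 − 48 = 6 and β = 17 − 9 = 8.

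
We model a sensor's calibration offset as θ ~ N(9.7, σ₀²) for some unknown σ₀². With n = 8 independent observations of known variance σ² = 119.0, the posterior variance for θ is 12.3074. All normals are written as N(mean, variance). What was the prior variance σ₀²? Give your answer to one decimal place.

Posterior precision equals prior precision plus data precision: 1/σ_n² = 1/σ₀² + n/σ².
So 1/σ₀² = 1/12.3074 − 8/119.0 = 0.081252 − 0.067227 = 0.014025.
Hence σ₀² = 1/0.014025 ≈ 71.3.

σ₀² = 71.3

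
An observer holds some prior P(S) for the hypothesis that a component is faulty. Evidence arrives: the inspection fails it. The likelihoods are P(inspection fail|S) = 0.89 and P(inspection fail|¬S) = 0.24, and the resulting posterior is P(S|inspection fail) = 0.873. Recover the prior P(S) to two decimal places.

P(S) = 0.65

In odds form, posterior odds = prior odds × likelihood ratio, so prior odds = posterior odds ÷ LR.
Posterior odds = 0.873/(1−0.873) = 6.8740. LR = 0.89/0.24 = 3.7083.
Prior odds = 6.8740/3.7083 = 1.8537, so P(S) = 1.8537/(1+1.8537) ≈ 0.65.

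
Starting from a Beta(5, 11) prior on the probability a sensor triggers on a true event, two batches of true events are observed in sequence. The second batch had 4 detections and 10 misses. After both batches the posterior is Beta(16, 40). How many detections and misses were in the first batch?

7 detections and 19 misses

Because Beta–binomial updating is additive in the counts, the combined data contributed (α_post−α_prior, β_post−β_prior) successes and failures.
Total across both batches: 16−5=11 detections, 40−11=29 misses.
Subtract the second batch: 11−4=7 detections and 29−10=19 misses.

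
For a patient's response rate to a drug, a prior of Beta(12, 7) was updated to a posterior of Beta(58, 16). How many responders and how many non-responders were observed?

A Beta(a, b) prior with s successes and f failures in binomial data gives a Beta(a+s, b+f) posterior.
Match parameters: s=58−12=46, f=16−7=9.

46 responders and 9 non-responders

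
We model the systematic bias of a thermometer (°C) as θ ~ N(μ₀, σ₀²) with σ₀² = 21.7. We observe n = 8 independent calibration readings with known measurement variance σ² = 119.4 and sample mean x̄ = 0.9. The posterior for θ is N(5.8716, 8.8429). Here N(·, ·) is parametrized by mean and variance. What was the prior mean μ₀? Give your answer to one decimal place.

The posterior mean is a precision-weighted average: μ_n = (τ₀μ₀ + τ_data·x̄)/(τ₀+τ_data), with τ₀=1/σ₀² and τ_data=n/σ².
Here τ₀ = 1/21.7 = 0.046083 and τ_data = 8/119.4 = 0.067002, so τ_n = 0.113085.
Rearranging for μ₀: μ₀ = (μ_n·τ_n − τ_data·x̄)/τ₀ = (5.8716·0.113085 − 0.067002·0.9) / 0.046083 = 0.603688/0.046083 ≈ 13.1.

μ₀ = 13.1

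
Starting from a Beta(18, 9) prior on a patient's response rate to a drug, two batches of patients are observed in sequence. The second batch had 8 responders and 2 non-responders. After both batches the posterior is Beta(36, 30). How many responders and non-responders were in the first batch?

10 responders and 19 non-responders

Because Beta–binomial updating is additive in the counts, the combined data contributed (α_post−α_prior, β_post−β_prior) successes and failures.
Total across both batches: 36−18=18 responders, 30−9=21 non-responders.
Subtract the second batch: 18−8=10 responders and 21−2=19 non-responders.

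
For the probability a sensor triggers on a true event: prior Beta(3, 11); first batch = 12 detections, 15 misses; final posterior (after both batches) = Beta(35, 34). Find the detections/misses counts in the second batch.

20 detections and 8 misses

Sequential conjugate updates are equivalent to a single update on the pooled data, so total successes = posterior α − prior α and total failures = posterior β − prior β.
Total across both batches: 35−3=32 detections, 34−11=23 misses.
Subtract the first batch: 32−12=20 detections and 23−15=8 misses.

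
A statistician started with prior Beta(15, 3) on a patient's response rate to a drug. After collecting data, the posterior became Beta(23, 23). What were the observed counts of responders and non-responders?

8 responders and 20 non-responders

Under Beta–binomial conjugacy the posterior parameters are (α+s, β+f).
So s = 23 − 15 = 8 and f = 23 − 3 = 20.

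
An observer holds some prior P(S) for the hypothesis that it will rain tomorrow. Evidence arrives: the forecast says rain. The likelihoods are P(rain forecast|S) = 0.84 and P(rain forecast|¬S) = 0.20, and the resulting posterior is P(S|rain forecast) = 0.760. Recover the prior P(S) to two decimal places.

P(S) = 0.43

In odds form, posterior odds = prior odds × likelihood ratio, so prior odds = posterior odds ÷ LR.
Posterior odds = 0.760/(1−0.760) = 3.1667. LR = 0.84/0.20 = 4.2000.
Prior odds = 3.1667/4.2000 = 0.7540, so P(S) = 0.7540/(1+0.7540) ≈ 0.43.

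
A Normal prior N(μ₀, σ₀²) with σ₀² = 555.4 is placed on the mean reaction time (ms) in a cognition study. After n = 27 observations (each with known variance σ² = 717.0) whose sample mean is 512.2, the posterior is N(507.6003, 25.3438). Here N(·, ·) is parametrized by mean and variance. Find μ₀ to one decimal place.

μ₀ = 411.4

With known observation variance, the Normal–Normal posterior has precision τ_n = τ₀ + n/σ² and mean μ_n = (τ₀μ₀ + (n/σ²)x̄)/τ_n.
Here τ₀ = 1/555.4 = 0.001801 and τ_data = 27/717.0 = 0.037657, so τ_n = 0.039458.
Rearranging for μ₀: μ₀ = (μ_n·τ_n − τ_data·x̄)/τ₀ = (507.6003·0.039458 − 0.037657·512.2) / 0.001801 = 0.740977/0.001801 ≈ 411.4.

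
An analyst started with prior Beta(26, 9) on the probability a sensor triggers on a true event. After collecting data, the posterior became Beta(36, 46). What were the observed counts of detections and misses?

10 detections and 37 misses

Under Beta–binomial conjugacy the posterior parameters are (α+s, β+f).
So s = 36 − 26 = 10 and f = 46 − 9 = 37.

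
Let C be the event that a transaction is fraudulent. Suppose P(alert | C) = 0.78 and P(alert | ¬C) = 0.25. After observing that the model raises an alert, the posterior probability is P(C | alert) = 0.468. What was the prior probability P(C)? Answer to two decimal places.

In odds form, posterior odds = prior odds × likelihood ratio, so prior odds = posterior odds ÷ LR.
Posterior odds = 0.468/(1−0.468) = 0.8797. LR = 0.78/0.25 = 3.1200.
Prior odds = 0.8797/3.1200 = 0.2820, so P(C) = 0.2820/(1+0.2820) ≈ 0.22.

P(C) = 0.22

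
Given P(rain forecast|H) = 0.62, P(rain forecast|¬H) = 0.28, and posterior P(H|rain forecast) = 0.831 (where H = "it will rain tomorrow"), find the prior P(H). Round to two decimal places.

In odds form, posterior odds = prior odds × likelihood ratio, so prior odds = posterior odds ÷ LR.
Posterior odds = 0.831/(1−0.831) = 4.9172. LR = 0.62/0.28 = 2.2143.
Prior odds = 4.9172/2.2143 = 2.2207, so P(H) = 2.2207/(1+2.2207) ≈ 0.69.

P(H) = 0.69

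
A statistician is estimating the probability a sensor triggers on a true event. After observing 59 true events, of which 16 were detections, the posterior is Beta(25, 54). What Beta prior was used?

Under Beta–binomial conjugacy the posterior parameters are (α+s, β+f).
Subtract the data counts: 25−16=9, 54−43=11.

Beta(9, 11)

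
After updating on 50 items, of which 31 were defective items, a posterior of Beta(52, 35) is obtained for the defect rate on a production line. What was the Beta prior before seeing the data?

Beta is conjugate to the binomial likelihood: posterior = Beta(a+s, b+f).
Subtract the data counts: 52−31=21, 35−19=16.

Beta(21, 16)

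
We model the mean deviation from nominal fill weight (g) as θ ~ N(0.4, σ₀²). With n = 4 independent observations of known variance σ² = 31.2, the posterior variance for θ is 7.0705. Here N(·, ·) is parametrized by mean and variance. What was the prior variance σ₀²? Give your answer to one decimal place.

σ₀² = 75.6

For the Normal–Normal model with known σ², precisions add: τ_n = τ₀ + n/σ².
So 1/σ₀² = 1/7.0705 − 4/31.2 = 0.141433 − 0.128205 = 0.013228.
Hence σ₀² = 1/0.013228 ≈ 75.6.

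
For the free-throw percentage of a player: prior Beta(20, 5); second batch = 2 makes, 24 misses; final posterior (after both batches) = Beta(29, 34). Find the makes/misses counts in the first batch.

7 makes and 5 misses

Because Beta–binomial updating is additive in the counts, the combined data contributed (α_post−α_prior, β_post−β_prior) successes and failures.
Total across both batches: 29−20=9 makes, 34−5=29 misses.
Subtract the second batch: 9−2=7 makes and 29−24=5 misses.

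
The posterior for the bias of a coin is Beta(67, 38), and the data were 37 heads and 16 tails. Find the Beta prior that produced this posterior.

Beta is conjugate to the binomial likelihood: posterior = Beta(a+s, b+f).
Subtract the data counts: 67−37=30, 38−16=22.

Beta(30, 22)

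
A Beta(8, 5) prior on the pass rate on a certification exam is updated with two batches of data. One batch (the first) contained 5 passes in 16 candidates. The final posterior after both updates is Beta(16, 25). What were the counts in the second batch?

3 passes and 9 failures

Sequential conjugate updates are equivalent to a single update on the pooled data, so total successes = posterior α − prior α and total failures = posterior β − prior β.
Total across both batches: 16−8=8 passes, 25−5=20 failures.
Subtract the first batch: 8−5=3 passes and 20−11=9 failures.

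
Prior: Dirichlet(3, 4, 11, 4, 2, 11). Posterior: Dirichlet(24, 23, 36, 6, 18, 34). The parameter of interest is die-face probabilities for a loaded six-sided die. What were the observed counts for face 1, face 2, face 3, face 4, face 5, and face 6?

For a Dirichlet(α) prior with multinomial counts c, the posterior is Dirichlet(α + c) componentwise.
Counts are posterior − prior componentwise: 24−3=21, 23−4=19, 36−11=25, 6−4=2, 18−2=16, 34−11=23.

counts (21, 19, 25, 2, 16, 23)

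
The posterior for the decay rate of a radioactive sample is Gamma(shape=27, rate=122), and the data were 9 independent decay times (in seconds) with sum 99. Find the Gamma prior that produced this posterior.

Gamma–exponential conjugacy: posterior shape = α + n, posterior rate = β + Σtᵢ.
So α = 27 − 9 = 18 and β = 122 − 99 = 23.

Gamma(shape=18, rate=23)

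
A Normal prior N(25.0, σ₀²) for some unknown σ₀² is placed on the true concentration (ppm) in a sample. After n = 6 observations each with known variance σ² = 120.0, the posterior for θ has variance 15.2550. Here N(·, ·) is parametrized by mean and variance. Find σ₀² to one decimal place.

For the Normal–Normal model with known σ², precisions add: τ_n = τ₀ + n/σ².
So 1/σ₀² = 1/15.2550 − 6/120.0 = 0.065552 − 0.050000 = 0.015552.
Hence σ₀² = 1/0.015552 ≈ 64.3.

σ₀² = 64.3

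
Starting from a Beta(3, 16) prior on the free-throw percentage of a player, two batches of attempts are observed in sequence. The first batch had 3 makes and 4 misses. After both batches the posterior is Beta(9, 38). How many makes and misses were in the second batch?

Sequential conjugate updates are equivalent to a single update on the pooled data, so total successes = posterior α − prior α and total failures = posterior β − prior β.
Total across both batches: 9−3=6 makes, 38−16=22 misses.
Subtract the first batch: 6−3=3 makes and 22−4=18 misses.

3 makes and 18 misses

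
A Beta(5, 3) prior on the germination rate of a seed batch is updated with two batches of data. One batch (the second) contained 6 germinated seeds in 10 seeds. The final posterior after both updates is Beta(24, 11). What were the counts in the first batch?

13 germinated seeds and 4 non-germinating seeds

Sequential conjugate updates are equivalent to a single update on the pooled data, so total successes = posterior α − prior α and total failures = posterior β − prior β.
Total across both batches: 24−5=19 germinated seeds, 11−3=8 non-germinating seeds.
Subtract the second batch: 19−6=13 germinated seeds and 8−4=4 non-germinating seeds.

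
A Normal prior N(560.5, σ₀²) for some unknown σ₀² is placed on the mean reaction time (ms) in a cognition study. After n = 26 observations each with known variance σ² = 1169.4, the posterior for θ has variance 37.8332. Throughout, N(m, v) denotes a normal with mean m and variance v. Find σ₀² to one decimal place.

For the Normal–Normal model with known σ², precisions add: τ_n = τ₀ + n/σ².
So 1/σ₀² = 1/37.8332 − 26/1169.4 = 0.026432 − 0.022234 = 0.004198.
Hence σ₀² = 1/0.004198 ≈ 238.2.

σ₀² = 238.2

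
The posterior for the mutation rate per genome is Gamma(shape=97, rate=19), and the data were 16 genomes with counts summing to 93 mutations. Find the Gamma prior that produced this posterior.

Gamma(shape=4, rate=3)

A Gamma(α, β) prior (rate parametrization) on a Poisson rate with n observations summing to S gives posterior Gamma(α+S, β+n).
So α = 97 − 93 = 4 and β = 19 − 16 = 3.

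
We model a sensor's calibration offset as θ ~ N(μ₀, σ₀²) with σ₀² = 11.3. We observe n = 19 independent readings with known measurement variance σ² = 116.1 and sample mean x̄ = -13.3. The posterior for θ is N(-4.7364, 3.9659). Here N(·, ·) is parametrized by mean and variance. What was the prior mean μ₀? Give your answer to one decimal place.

μ₀ = 11.1

The posterior mean is a precision-weighted average: μ_n = (τ₀μ₀ + τ_data·x̄)/(τ₀+τ_data), with τ₀=1/σ₀² and τ_data=n/σ².
Here τ₀ = 1/11.3 = 0.088496 and τ_data = 19/116.1 = 0.163652, so τ_n = 0.252148.
Rearranging for μ₀: μ₀ = (μ_n·τ_n − τ_data·x̄)/τ₀ = (-4.7364·0.252148 − 0.163652·-13.3) / 0.088496 = 0.982298/0.088496 ≈ 11.1.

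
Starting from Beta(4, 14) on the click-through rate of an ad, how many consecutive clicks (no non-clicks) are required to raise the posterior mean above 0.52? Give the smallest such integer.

k = 12

After k clicks and 0 non-clicks the posterior is Beta(4+k, 14), with mean (4+k)/(4+14+k).
Set (4+k)/(18+k) > 0.52 and solve: k > (0.52·18 − 4)/(1 − 0.52) = 11.167.
The smallest integer exceeding 11.167 is 12.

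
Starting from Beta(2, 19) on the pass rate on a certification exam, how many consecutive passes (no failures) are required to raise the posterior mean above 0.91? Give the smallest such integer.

After k passes and 0 failures the posterior is Beta(2+k, 19), with mean (2+k)/(2+19+k).
Set (2+k)/(21+k) > 0.91 and solve: k > (0.91·21 − 2)/(1 − 0.91) = 190.111.
The smallest integer exceeding 190.111 is 191.

k = 191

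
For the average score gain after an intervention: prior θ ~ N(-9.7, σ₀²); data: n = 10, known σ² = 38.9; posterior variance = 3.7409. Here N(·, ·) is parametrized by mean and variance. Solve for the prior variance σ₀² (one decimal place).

Posterior precision equals prior precision plus data precision: 1/σ_n² = 1/σ₀² + n/σ².
So 1/σ₀² = 1/3.7409 − 10/38.9 = 0.267315 − 0.257069 = 0.010246.
Hence σ₀² = 1/0.010246 ≈ 97.6.

σ₀² = 97.6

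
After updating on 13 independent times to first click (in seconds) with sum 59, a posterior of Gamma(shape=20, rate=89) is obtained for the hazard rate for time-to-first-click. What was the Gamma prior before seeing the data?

Gamma–exponential conjugacy: posterior shape = α + n, posterior rate = β + Σtᵢ.
So α = 20 − 13 = 7 and β = 89 − 59 = 30.

Gamma(shape=7, rate=30)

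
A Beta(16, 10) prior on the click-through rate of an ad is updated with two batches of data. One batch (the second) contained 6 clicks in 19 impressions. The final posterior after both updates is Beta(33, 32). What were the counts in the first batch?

11 clicks and 9 non-clicks

Because Beta–binomial updating is additive in the counts, the combined data contributed (α_post−α_prior, β_post−β_prior) successes and failures.
Total across both batches: 33−16=17 clicks, 32−10=22 non-clicks.
Subtract the second batch: 17−6=11 clicks and 22−13=9 non-clicks.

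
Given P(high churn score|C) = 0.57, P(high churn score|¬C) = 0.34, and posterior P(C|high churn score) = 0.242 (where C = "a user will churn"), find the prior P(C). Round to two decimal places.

In odds form, posterior odds = prior odds × likelihood ratio, so prior odds = posterior odds ÷ LR.
Posterior odds = 0.242/(1−0.242) = 0.3193. LR = 0.57/0.34 = 1.6765.
Prior odds = 0.3193/1.6765 = 0.1905, so P(C) = 0.1905/(1+0.1905) ≈ 0.16.

P(C) = 0.16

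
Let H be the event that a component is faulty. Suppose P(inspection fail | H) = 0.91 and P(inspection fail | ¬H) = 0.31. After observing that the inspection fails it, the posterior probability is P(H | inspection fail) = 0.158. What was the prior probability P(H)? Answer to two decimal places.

P(H) = 0.06

Bayes' rule in odds form gives O(H|E) = O(H)·[P(E|H)/P(E|¬H)], hence O(H) = O(H|E)/LR.
Posterior odds = 0.158/(1−0.158) = 0.1876. LR = 0.91/0.31 = 2.9355.
Prior odds = 0.1876/2.9355 = 0.0639, so P(H) = 0.0639/(1+0.0639) ≈ 0.06.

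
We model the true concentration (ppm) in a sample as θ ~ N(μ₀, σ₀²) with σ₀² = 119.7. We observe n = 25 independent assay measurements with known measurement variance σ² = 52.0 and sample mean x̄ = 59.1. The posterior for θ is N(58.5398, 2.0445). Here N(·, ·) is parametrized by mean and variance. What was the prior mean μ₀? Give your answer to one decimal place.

μ₀ = 26.3

The posterior mean is a precision-weighted average: μ_n = (τ₀μ₀ + τ_data·x̄)/(τ₀+τ_data), with τ₀=1/σ₀² and τ_data=n/σ².
Here τ₀ = 1/119.7 = 0.008354 and τ_data = 25/52.0 = 0.480769, so τ_n = 0.489123.
Rearranging for μ₀: μ₀ = (μ_n·τ_n − τ_data·x̄)/τ₀ = (58.5398·0.489123 − 0.480769·59.1) / 0.008354 = 0.219715/0.008354 ≈ 26.3.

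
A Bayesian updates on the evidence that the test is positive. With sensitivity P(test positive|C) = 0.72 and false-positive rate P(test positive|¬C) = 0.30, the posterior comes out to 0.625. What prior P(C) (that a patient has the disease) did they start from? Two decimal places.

Bayes' rule in odds form gives O(C|E) = O(C)·[P(E|C)/P(E|¬C)], hence O(C) = O(C|E)/LR.
Posterior odds = 0.625/(1−0.625) = 1.6667. LR = 0.72/0.30 = 2.4000.
Prior odds = 1.6667/2.4000 = 0.6945, so P(C) = 0.6945/(1+0.6945) ≈ 0.41.

P(C) = 0.41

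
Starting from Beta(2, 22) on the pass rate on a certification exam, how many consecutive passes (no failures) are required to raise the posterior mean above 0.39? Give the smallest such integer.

After k passes and 0 failures the posterior is Beta(2+k, 22), with mean (2+k)/(2+22+k).
Set (2+k)/(24+k) > 0.39 and solve: k > (0.39·24 − 2)/(1 − 0.39) = 12.066.
The smallest integer exceeding 12.066 is 13, and checking k=13: (15)/(37) = 0.4054 > 0.39.

k = 13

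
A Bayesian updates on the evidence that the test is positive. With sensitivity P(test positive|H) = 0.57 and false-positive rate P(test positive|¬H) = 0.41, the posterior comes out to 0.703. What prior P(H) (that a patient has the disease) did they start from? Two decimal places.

Bayes' rule in odds form gives O(H|E) = O(H)·[P(E|H)/P(E|¬H)], hence O(H) = O(H|E)/LR.
Posterior odds = 0.703/(1−0.703) = 2.3670. LR = 0.57/0.41 = 1.3902.
Prior odds = 2.3670/1.3902 = 1.7026, so P(H) = 1.7026/(1+1.7026) ≈ 0.63.

P(H) = 0.63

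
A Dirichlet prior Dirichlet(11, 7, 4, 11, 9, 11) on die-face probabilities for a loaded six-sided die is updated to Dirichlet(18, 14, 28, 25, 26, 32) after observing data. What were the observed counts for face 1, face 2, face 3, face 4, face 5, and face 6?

counts (7, 7, 24, 14, 17, 21)

For a Dirichlet(α) prior with multinomial counts c, the posterior is Dirichlet(α + c) componentwise.
Counts are posterior − prior componentwise: 18−11=7, 14−7=7, 28−4=24, 25−11=14, 26−9=17, 32−11=21.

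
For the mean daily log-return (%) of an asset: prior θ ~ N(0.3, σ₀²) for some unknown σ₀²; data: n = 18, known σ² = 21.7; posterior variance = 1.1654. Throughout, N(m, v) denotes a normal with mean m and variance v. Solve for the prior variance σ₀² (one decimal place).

For the Normal–Normal model with known σ², precisions add: τ_n = τ₀ + n/σ².
So 1/σ₀² = 1/1.1654 − 18/21.7 = 0.858074 − 0.829493 = 0.028581.
Hence σ₀² = 1/0.028581 ≈ 35.0.

σ₀² = 35.0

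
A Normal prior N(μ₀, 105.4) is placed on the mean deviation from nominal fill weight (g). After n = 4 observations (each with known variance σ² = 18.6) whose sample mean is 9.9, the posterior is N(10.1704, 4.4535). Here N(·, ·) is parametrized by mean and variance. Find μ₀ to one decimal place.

μ₀ = 16.3

With known observation variance, the Normal–Normal posterior has precision τ_n = τ₀ + n/σ² and mean μ_n = (τ₀μ₀ + (n/σ²)x̄)/τ_n.
Here τ₀ = 1/105.4 = 0.009488 and τ_data = 4/18.6 = 0.215054, so τ_n = 0.224542.
Rearranging for μ₀: μ₀ = (μ_n·τ_n − τ_data·x̄)/τ₀ = (10.1704·0.224542 − 0.215054·9.9) / 0.009488 = 0.154647/0.009488 ≈ 16.3.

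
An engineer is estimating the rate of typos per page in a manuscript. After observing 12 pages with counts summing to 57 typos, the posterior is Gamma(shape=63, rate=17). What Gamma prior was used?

Gamma–Poisson conjugacy: posterior shape = α + Σxᵢ, posterior rate = β + n.
So α = 63 − 57 = 6 and β = 17 − 12 = 5.

Gamma(shape=6, rate=5)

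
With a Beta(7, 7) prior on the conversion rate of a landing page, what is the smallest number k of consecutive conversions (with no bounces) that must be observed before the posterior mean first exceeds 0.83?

After k conversions and 0 bounces the posterior is Beta(7+k, 7), with mean (7+k)/(7+7+k).
Set (7+k)/(14+k) > 0.83 and solve: k > (0.83·14 − 7)/(1 − 0.83) = 27.176.
The smallest integer exceeding 27.176 is 28, and checking k=28: (35)/(42) = 0.8333 > 0.83.

k = 28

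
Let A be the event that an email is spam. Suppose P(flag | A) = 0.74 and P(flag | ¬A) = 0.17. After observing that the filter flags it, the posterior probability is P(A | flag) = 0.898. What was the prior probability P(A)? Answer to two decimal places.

In odds form, posterior odds = prior odds × likelihood ratio, so prior odds = posterior odds ÷ LR.
Posterior odds = 0.898/(1−0.898) = 8.8039. LR = 0.74/0.17 = 4.3529.
Prior odds = 8.8039/4.3529 = 2.0225, so P(A) = 2.0225/(1+2.0225) ≈ 0.67.

P(A) = 0.67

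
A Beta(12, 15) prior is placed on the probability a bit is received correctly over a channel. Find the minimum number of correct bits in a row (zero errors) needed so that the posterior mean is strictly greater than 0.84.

After k correct bits and 0 errors the posterior is Beta(12+k, 15), with mean (12+k)/(12+15+k).
Set (12+k)/(27+k) > 0.84 and solve: k > (0.84·27 − 12)/(1 − 0.84) = 66.750.
The smallest integer exceeding 66.750 is 67, and checking k=67: (79)/(94) = 0.8404 > 0.84.

k = 67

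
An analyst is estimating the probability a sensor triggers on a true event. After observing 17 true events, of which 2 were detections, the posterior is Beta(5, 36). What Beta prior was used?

Beta(3, 21)

Beta is conjugate to the binomial likelihood: posterior = Beta(a+s, b+f).
So a = 5 − 2 = 3 and b = 36 − 15 = 21.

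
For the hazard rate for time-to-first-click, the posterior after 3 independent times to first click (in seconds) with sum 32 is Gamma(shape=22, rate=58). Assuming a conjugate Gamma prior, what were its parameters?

Gamma(shape=19, rate=26)

For an exponential likelihood with a Gamma(α, β) prior on the rate, n observations with total T give posterior Gamma(α+n, β+T).
So α = 22 − 3 = 19 and β = 58 − 32 = 26.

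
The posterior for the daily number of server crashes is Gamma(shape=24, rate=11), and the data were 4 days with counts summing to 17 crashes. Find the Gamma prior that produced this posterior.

Gamma–Poisson conjugacy: posterior shape = α + Σxᵢ, posterior rate = β + n.
So α = 24 − 17 = 7 and β = 11 − 4 = 7.

Gamma(shape=7, rate=7)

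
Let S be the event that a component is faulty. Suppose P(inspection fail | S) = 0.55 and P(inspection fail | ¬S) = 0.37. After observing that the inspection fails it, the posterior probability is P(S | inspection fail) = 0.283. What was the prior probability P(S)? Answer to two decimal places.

Bayes' rule in odds form gives O(S|E) = O(S)·[P(E|S)/P(E|¬S)], hence O(S) = O(S|E)/LR.
Posterior odds = 0.283/(1−0.283) = 0.3947. LR = 0.55/0.37 = 1.4865.
Prior odds = 0.3947/1.4865 = 0.2655, so P(S) = 0.2655/(1+0.2655) ≈ 0.21.

P(S) = 0.21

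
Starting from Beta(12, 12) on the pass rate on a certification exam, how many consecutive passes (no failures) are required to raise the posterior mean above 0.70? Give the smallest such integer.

k = 17

After k passes and 0 failures the posterior is Beta(12+k, 12), with mean (12+k)/(12+12+k).
Set (12+k)/(24+k) > 0.70 and solve: k > (0.70·24 − 12)/(1 − 0.70) = 16.000.
The smallest integer exceeding 16.000 is 17, and checking k=17: (29)/(41) = 0.7073 > 0.70.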